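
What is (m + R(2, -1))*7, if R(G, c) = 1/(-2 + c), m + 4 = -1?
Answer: -112/3 ≈ -37.333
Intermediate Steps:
m = -5 (m = -4 - 1 = -5)
(m + R(2, -1))*7 = (-5 + 1/(-2 - 1))*7 = (-5 + 1/(-3))*7 = (-5 - ⅓)*7 = -16/3*7 = -112/3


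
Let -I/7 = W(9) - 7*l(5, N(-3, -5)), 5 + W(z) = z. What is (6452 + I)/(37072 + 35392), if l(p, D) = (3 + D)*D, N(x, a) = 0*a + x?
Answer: 803/9058 ≈ 0.088651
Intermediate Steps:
N(x, a) = x (N(x, a) = 0 + x = x)
W(z) = -5 + z
l(p, D) = D*(3 + D)
I = -28 (I = -7*((-5 + 9) - (-21)*(3 - 3)) = -7*(4 - (-21)*0) = -7*(4 - 7*0) = -7*(4 + 0) = -7*4 = -28)
(6452 + I)/(37072 + 35392) = (6452 - 28)/(37072 + 35392) = 6424/72464 = 6424*(1/72464) = 803/9058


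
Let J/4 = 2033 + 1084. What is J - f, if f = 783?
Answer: 11685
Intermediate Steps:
J = 12468 (J = 4*(2033 + 1084) = 4*3117 = 12468)
J - f = 12468 - 1*783 = 12468 - 783 = 11685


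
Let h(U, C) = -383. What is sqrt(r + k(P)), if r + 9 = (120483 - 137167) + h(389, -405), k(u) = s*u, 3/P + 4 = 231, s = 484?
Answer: 20*I*sqrt(2198949)/227 ≈ 130.65*I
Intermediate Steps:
P = 3/227 (P = 3/(-4 + 231) = 3/227 ≈ 0.013216)
k(u) = 484*u
r = -17076 (r = -9 + ((120483 - 137167) - 383) = -9 + (-16684 - 383) = -9 - 17067 = -17076)
sqrt(r + k(P)) = sqrt(-17076 + 484*(3/227)) = sqrt(-17076 + 1452/227) = sqrt(-3874800/227) = 20*I*sqrt(2198949)/227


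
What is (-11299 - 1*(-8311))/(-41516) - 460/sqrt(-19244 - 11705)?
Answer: 747/10379 + 460*I*sqrt(30949)/30949 ≈ 0.071972 + 2.6148*I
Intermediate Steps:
(-11299 - 1*(-8311))/(-41516) - 460/sqrt(-19244 - 11705) = (-11299 + 8311)*(-1/41516) - 460*(-I*sqrt(30949)/30949) = -2988*(-1/41516) - 460*(-I*sqrt(30949)/30949) = 747/10379 - (-460)*I*sqrt(30949)/30949 = 747/10379 + 460*I*sqrt(30949)/30949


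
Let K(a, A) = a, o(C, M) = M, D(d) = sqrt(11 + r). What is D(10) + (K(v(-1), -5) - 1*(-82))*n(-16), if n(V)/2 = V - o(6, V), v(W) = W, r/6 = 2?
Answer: sqrt(23) ≈ 4.7958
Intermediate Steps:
r = 12 (r = 6*2 = 12)
D(d) = sqrt(23) (D(d) = sqrt(11 + 12) = sqrt(23))
n(V) = 0 (n(V) = 2*(V - V) = 2*0 = 0)
D(10) + (K(v(-1), -5) - 1*(-82))*n(-16) = sqrt(23) + (-1 - 1*(-82))*0 = sqrt(23) + (-1 + 82)*0 = sqrt(23) + 81*0 = sqrt(23) + 0 = sqrt(23)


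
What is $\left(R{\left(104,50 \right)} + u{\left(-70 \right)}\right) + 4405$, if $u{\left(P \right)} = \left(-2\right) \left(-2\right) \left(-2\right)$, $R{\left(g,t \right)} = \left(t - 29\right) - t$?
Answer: $4368$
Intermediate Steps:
$R{\left(g,t \right)} = -29$ ($R{\left(g,t \right)} = \left(-29 + t\right) - t = -29$)
$u{\left(P \right)} = -8$ ($u{\left(P \right)} = 4 \left(-2\right) = -8$)
$\left(R{\left(104,50 \right)} + u{\left(-70 \right)}\right) + 4405 = \left(-29 - 8\right) + 4405 = -37 + 4405 = 4368$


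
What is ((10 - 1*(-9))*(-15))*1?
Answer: -285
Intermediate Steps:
((10 - 1*(-9))*(-15))*1 = ((10 + 9)*(-15))*1 = (19*(-15))*1 = -285*1 = -285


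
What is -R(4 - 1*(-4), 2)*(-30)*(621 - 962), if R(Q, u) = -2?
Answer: 20460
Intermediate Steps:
-R(4 - 1*(-4), 2)*(-30)*(621 - 962) = -(-2*(-30))*(621 - 962) = -60*(-341) = -1*(-20460) = 20460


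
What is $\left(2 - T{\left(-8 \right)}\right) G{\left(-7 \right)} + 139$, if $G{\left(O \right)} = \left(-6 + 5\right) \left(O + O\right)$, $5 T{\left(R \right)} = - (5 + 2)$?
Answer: $\frac{933}{5} \approx 186.6$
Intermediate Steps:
$T{\left(R \right)} = - \frac{7}{5}$ ($T{\left(R \right)} = \frac{\left(-1\right) \left(5 + 2\right)}{5} = \frac{\left(-1\right) 7}{5} = \frac{1}{5} \left(-7\right) = - \frac{7}{5}$)
$G{\left(O \right)} = - 2 O$
$\left(2 - T{\left(-8 \right)}\right) G{\left(-7 \right)} + 139 = \left(2 - - \frac{7}{5}\right) \left(\left(-2\right) \left(-7\right)\right) + 139 = \left(2 + \frac{7}{5}\right) 14 + 139 = \frac{17}{5} \cdot 14 + 139 = \frac{238}{5} + 139 = \frac{933}{5}$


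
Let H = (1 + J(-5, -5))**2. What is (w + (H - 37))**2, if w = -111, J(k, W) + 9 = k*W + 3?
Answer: 63504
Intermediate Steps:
J(k, W) = -6 + W*k (J(k, W) = -9 + (k*W + 3) = -9 + (W*k + 3) = -9 + (3 + W*k) = -6 + W*k)
H = 400 (H = (1 + (-6 - 5*(-5)))**2 = (1 + (-6 + 25))**2 = (1 + 19)**2 = 20**2 = 400)
(w + (H - 37))**2 = (-111 + (400 - 37))**2 = (-111 + 363)**2 = 252**2 = 63504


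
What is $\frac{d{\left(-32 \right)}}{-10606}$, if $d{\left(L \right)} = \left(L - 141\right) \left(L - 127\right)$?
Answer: $- \frac{27507}{10606} \approx -2.5935$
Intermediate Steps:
$d{\left(L \right)} = \left(-141 + L\right) \left(-127 + L\right)$
$\frac{d{\left(-32 \right)}}{-10606} = \frac{17907 + \left(-32\right)^{2} - -8576}{-10606} = \left(17907 + 1024 + 8576\right) \left(- \frac{1}{10606}\right) = 27507 \left(- \frac{1}{10606}\right) = - \frac{27507}{10606}$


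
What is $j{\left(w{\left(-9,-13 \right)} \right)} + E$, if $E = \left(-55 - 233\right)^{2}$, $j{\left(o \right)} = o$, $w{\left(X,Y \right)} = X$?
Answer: $82935$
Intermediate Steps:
$E = 82944$ ($E = \left(-288\right)^{2} = 82944$)
$j{\left(w{\left(-9,-13 \right)} \right)} + E = -9 + 82944 = 82935$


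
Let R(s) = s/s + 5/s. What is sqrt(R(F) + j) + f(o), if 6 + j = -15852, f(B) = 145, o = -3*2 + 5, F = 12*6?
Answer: 145 + I*sqrt(2283398)/12 ≈ 145.0 + 125.92*I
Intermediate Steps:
F = 72
o = -1 (o = -6 + 5 = -1)
j = -15858 (j = -6 - 15852 = -15858)
R(s) = 1 + 5/s
sqrt(R(F) + j) + f(o) = sqrt((5 + 72)/72 - 15858) + 145 = sqrt((1/72)*77 - 15858) + 145 = sqrt(77/72 - 15858) + 145 = sqrt(-1141699/72) + 145 = I*sqrt(2283398)/12 + 145 = 145 + I*sqrt(2283398)/12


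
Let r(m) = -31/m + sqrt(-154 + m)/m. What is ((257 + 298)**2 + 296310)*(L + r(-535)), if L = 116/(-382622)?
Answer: 713068282737/20470277 - 120867*I*sqrt(689)/107 ≈ 34834.0 - 29651.0*I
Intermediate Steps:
r(m) = -31/m + sqrt(-154 + m)/m
L = -58/191311 (L = 116*(-1/382622) = -58/191311 ≈ -0.00030317)
((257 + 298)**2 + 296310)*(L + r(-535)) = ((257 + 298)**2 + 296310)*(-58/191311 + (-31 + sqrt(-154 - 535))/(-535)) = (555**2 + 296310)*(-58/191311 - (-31 + sqrt(-689))/535) = (308025 + 296310)*(-58/191311 - (-31 + I*sqrt(689))/535) = 604335*(-58/191311 + (31/535 - I*sqrt(689)/535)) = 604335*(5899611/102351385 - I*sqrt(689)/535) = 713068282737/20470277 - 120867*I*sqrt(689)/107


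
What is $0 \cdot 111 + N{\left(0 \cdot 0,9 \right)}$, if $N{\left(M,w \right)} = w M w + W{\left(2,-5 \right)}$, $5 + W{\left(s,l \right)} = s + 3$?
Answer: $0$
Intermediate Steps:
$W{\left(s,l \right)} = -2 + s$ ($W{\left(s,l \right)} = -5 + \left(s + 3\right) = -5 + \left(3 + s\right) = -2 + s$)
$N{\left(M,w \right)} = M w^{2}$ ($N{\left(M,w \right)} = w M w + \left(-2 + 2\right) = M w w + 0 = M w^{2} + 0 = M w^{2}$)
$0 \cdot 111 + N{\left(0 \cdot 0,9 \right)} = 0 \cdot 111 + 0 \cdot 0 \cdot 9^{2} = 0 + 0 \cdot 81 = 0 + 0 = 0$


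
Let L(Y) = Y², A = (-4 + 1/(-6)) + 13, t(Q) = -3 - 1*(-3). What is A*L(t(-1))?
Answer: 0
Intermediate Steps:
t(Q) = 0 (t(Q) = -3 + 3 = 0)
A = 53/6 (A = (-4 - ⅙) + 13 = -25/6 + 13 = 53/6 ≈ 8.8333)
A*L(t(-1)) = (53/6)*0² = (53/6)*0 = 0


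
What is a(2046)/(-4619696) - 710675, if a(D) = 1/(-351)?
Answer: -1152368961634799/1621513296 ≈ -7.1068e+5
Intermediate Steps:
a(D) = -1/351
a(2046)/(-4619696) - 710675 = -1/351/(-4619696) - 710675 = -1/351*(-1/4619696) - 710675 = 1/1621513296 - 710675 = -1152368961634799/1621513296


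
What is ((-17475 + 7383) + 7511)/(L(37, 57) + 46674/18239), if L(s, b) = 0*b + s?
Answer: -47074859/721517 ≈ -65.244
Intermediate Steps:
L(s, b) = s (L(s, b) = 0 + s = s)
((-17475 + 7383) + 7511)/(L(37, 57) + 46674/18239) = ((-17475 + 7383) + 7511)/(37 + 46674/18239) = (-10092 + 7511)/(37 + 46674*(1/18239)) = -2581/(37 + 46674/18239) = -2581/721517/18239 = -2581*18239/721517 = -47074859/721517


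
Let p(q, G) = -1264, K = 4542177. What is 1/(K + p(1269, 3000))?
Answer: 1/4540913 ≈ 2.2022e-7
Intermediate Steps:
1/(K + p(1269, 3000)) = 1/(4542177 - 1264) = 1/4540913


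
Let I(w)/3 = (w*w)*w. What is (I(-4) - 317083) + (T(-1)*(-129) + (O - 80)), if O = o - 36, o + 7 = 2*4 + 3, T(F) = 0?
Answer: -317387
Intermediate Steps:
o = 4 (o = -7 + (2*4 + 3) = -7 + (8 + 3) = -7 + 11 = 4)
I(w) = 3*w³ (I(w) = 3*((w*w)*w) = 3*(w²*w) = 3*w³)
O = -32 (O = 4 - 36 = -32)
(I(-4) - 317083) + (T(-1)*(-129) + (O - 80)) = (3*(-4)³ - 317083) + (0*(-129) + (-32 - 80)) = (3*(-64) - 317083) + (0 - 112) = (-192 - 317083) - 112 = -317275 - 112 = -317387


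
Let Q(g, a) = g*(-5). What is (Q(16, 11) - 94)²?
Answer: 30276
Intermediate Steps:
Q(g, a) = -5*g
(Q(16, 11) - 94)² = (-5*16 - 94)² = (-80 - 94)² = (-174)² = 30276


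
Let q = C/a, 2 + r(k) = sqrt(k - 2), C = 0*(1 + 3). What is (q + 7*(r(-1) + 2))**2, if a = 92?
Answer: -147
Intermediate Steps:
C = 0 (C = 0*4 = 0)
r(k) = -2 + sqrt(-2 + k) (r(k) = -2 + sqrt(k - 2) = -2 + sqrt(-2 + k))
q = 0 (q = 0/92 = 0*(1/92) = 0)
(q + 7*(r(-1) + 2))**2 = (0 + 7*((-2 + sqrt(-2 - 1)) + 2))**2 = (0 + 7*((-2 + sqrt(-3)) + 2))**2 = (0 + 7*((-2 + I*sqrt(3)) + 2))**2 = (0 + 7*(I*sqrt(3)))**2 = (0 + 7*I*sqrt(3))**2 = (7*I*sqrt(3))**2 = -147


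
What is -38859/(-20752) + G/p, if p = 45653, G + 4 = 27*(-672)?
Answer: 1397422631/947391056 ≈ 1.4750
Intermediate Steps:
G = -18148 (G = -4 + 27*(-672) = -4 - 18144 = -18148)
-38859/(-20752) + G/p = -38859/(-20752) - 18148/45653 = -38859*(-1/20752) - 18148*1/45653 = 38859/20752 - 18148/45653 = 1397422631/947391056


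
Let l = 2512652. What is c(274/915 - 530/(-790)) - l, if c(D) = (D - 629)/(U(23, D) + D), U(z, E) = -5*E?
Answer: -176228574651/70141 ≈ -2.5125e+6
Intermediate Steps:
c(D) = -(-629 + D)/(4*D) (c(D) = (D - 629)/(-5*D + D) = (-629 + D)/((-4*D)) = (-629 + D)*(-1/(4*D)) = -(-629 + D)/(4*D))
c(274/915 - 530/(-790)) - l = (629 - (274/915 - 530/(-790)))/(4*(274/915 - 530/(-790))) - 1*2512652 = (629 - (274*(1/915) - 530*(-1/790)))/(4*(274*(1/915) - 530*(-1/790))) - 2512652 = (629 - (274/915 + 53/79))/(4*(274/915 + 53/79)) - 2512652 = (629 - 1*70141/72285)/(4*(70141/72285)) - 2512652 = (¼)*(72285/70141)*(629 - 70141/72285) - 2512652 = (¼)*(72285/70141)*(45397124/72285) - 2512652 = 11349281/70141 - 2512652 = -176228574651/70141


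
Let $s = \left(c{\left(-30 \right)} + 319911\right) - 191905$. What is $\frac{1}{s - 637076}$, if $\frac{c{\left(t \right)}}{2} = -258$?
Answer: $- \frac{1}{509586} \approx -1.9624 \cdot 10^{-6}$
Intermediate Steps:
$c{\left(t \right)} = -516$ ($c{\left(t \right)} = 2 \left(-258\right) = -516$)
$s = 127490$ ($s = \left(-516 + 319911\right) - 191905 = 319395 - 191905 = 127490$)
$\frac{1}{s - 637076} = \frac{1}{127490 - 637076} = \frac{1}{-509586} = - \frac{1}{509586}$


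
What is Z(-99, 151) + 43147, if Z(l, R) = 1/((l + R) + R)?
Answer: 8758842/203 ≈ 43147.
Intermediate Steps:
Z(l, R) = 1/(l + 2*R) (Z(l, R) = 1/((R + l) + R) = 1/(l + 2*R))
Z(-99, 151) + 43147 = 1/(-99 + 2*151) + 43147 = 1/(-99 + 302) + 43147 = 1/203 + 43147 = 8758842/203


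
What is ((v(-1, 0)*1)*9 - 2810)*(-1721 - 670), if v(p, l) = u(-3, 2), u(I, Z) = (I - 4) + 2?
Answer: 6826305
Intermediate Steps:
u(I, Z) = -2 + I (u(I, Z) = (-4 + I) + 2 = -2 + I)
v(p, l) = -5 (v(p, l) = -2 - 3 = -5)
((v(-1, 0)*1)*9 - 2810)*(-1721 - 670) = (-5*1*9 - 2810)*(-1721 - 670) = (-5*9 - 2810)*(-2391) = (-45 - 2810)*(-2391) = -2855*(-2391) = 6826305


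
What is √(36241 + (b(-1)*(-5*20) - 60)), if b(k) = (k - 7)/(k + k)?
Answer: √35781 ≈ 189.16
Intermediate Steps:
b(k) = (-7 + k)/(2*k) (b(k) = (-7 + k)/((2*k)) = (-7 + k)*(1/(2*k)) = (-7 + k)/(2*k))
√(36241 + (b(-1)*(-5*20) - 60)) = √(36241 + (((½)*(-7 - 1)/(-1))*(-5*20) - 60)) = √(36241 + (((½)*(-1)*(-8))*(-100) - 60)) = √(36241 + (4*(-100) - 60)) = √(36241 + (-400 - 60)) = √(36241 - 460) = √35781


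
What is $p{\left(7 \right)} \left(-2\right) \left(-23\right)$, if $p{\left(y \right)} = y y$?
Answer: $2254$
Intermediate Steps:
$p{\left(y \right)} = y^{2}$
$p{\left(7 \right)} \left(-2\right) \left(-23\right) = 7^{2} \left(-2\right) \left(-23\right) = 49 \left(-2\right) \left(-23\right) = \left(-98\right) \left(-23\right) = 2254$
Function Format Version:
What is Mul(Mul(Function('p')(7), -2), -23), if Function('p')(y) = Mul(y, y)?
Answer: 2254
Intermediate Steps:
Function('p')(y) = Pow(y, 2)
Mul(Mul(Function('p')(7), -2), -23) = Mul(Mul(Pow(7, 2), -2), -23) = Mul(Mul(49, -2), -23) = Mul(-98, -23) = 2254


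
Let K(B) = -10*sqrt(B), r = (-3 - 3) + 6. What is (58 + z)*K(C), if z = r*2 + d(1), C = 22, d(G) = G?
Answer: -590*sqrt(22) ≈ -2767.3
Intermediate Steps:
r = 0 (r = -6 + 6 = 0)
z = 1 (z = 0*2 + 1 = 0 + 1 = 1)
(58 + z)*K(C) = (58 + 1)*(-10*sqrt(22)) = 59*(-10*sqrt(22)) = -590*sqrt(22)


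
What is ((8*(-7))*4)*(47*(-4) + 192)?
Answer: -896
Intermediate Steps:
((8*(-7))*4)*(47*(-4) + 192) = (-56*4)*(-188 + 192) = -224*4 = -896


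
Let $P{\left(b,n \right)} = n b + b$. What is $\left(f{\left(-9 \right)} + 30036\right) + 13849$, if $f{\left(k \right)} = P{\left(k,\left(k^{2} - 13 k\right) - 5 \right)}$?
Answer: $42139$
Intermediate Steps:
$P{\left(b,n \right)} = b + b n$ ($P{\left(b,n \right)} = b n + b = b + b n$)
$f{\left(k \right)} = k \left(-4 + k^{2} - 13 k\right)$ ($f{\left(k \right)} = k \left(1 - \left(5 - k^{2} + 13 k\right)\right) = k \left(-4 + k^{2} - 13 k\right)$)
$\left(f{\left(-9 \right)} + 30036\right) + 13849 = \left(- 9 \left(-4 + \left(-9\right)^{2} - -117\right) + 30036\right) + 13849 = \left(- 9 \left(-4 + 81 + 117\right) + 30036\right) + 13849 = \left(\left(-9\right) 194 + 30036\right) + 13849 = \left(-1746 + 30036\right) + 13849 = 28290 + 13849 = 42139$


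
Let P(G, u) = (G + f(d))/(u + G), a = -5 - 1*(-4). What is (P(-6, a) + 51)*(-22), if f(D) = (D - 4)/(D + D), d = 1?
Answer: -8019/7 ≈ -1145.6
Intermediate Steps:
f(D) = (-4 + D)/(2*D) (f(D) = (-4 + D)/((2*D)) = (-4 + D)*(1/(2*D)) = (-4 + D)/(2*D))
a = -1 (a = -5 + 4 = -1)
P(G, u) = (-3/2 + G)/(G + u) (P(G, u) = (G + (½)*(-4 + 1)/1)/(u + G) = (G + (½)*1*(-3))/(G + u) = (G - 3/2)/(G + u) = (-3/2 + G)/(G + u))
(P(-6, a) + 51)*(-22) = ((-3/2 - 6)/(-6 - 1) + 51)*(-22) = (-15/2/(-7) + 51)*(-22) = (-⅐*(-15/2) + 51)*(-22) = (15/14 + 51)*(-22) = (729/14)*(-22) = -8019/7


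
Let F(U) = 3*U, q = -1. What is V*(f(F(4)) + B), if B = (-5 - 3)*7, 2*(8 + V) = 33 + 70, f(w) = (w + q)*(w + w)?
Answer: 9048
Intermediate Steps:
f(w) = 2*w*(-1 + w) (f(w) = (w - 1)*(w + w) = (-1 + w)*(2*w) = 2*w*(-1 + w))
V = 87/2 (V = -8 + (33 + 70)/2 = -8 + (½)*103 = -8 + 103/2 = 87/2 ≈ 43.500)
B = -56 (B = -8*7 = -56)
V*(f(F(4)) + B) = 87*(2*(3*4)*(-1 + 3*4) - 56)/2 = 87*(2*12*(-1 + 12) - 56)/2 = 87*(2*12*11 - 56)/2 = 87*(264 - 56)/2 = (87/2)*208 = 9048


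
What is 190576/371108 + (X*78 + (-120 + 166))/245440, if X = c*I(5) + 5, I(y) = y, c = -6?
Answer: 719818497/1423199180 ≈ 0.50577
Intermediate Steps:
X = -25 (X = -6*5 + 5 = -30 + 5 = -25)
190576/371108 + (X*78 + (-120 + 166))/245440 = 190576/371108 + (-25*78 + (-120 + 166))/245440 = 190576*(1/371108) + (-1950 + 46)*(1/245440) = 47644/92777 - 1904*1/245440 = 47644/92777 - 119/15340 = 719818497/1423199180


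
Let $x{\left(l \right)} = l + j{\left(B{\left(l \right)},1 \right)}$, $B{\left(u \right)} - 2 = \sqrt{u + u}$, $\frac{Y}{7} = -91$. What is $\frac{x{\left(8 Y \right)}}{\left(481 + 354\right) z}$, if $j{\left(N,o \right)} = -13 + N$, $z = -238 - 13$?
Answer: $\frac{5107}{209585} - \frac{28 i \sqrt{13}}{209585} \approx 0.024367 - 0.00048169 i$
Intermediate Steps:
$Y = -637$ ($Y = 7 \left(-91\right) = -637$)
$z = -251$ ($z = -238 - 13 = -251$)
$B{\left(u \right)} = 2 + \sqrt{2} \sqrt{u}$ ($B{\left(u \right)} = 2 + \sqrt{u + u} = 2 + \sqrt{2 u} = 2 + \sqrt{2} \sqrt{u}$)
$x{\left(l \right)} = -11 + l + \sqrt{2} \sqrt{l}$ ($x{\left(l \right)} = l + \left(-13 + \left(2 + \sqrt{2} \sqrt{l}\right)\right) = l + \left(-11 + \sqrt{2} \sqrt{l}\right) = -11 + l + \sqrt{2} \sqrt{l}$)
$\frac{x{\left(8 Y \right)}}{\left(481 + 354\right) z} = \frac{-11 + 8 \left(-637\right) + \sqrt{2} \sqrt{8 \left(-637\right)}}{\left(481 + 354\right) \left(-251\right)} = \frac{-11 - 5096 + \sqrt{2} \sqrt{-5096}}{835 \left(-251\right)} = \frac{-11 - 5096 + \sqrt{2} \cdot 14 i \sqrt{26}}{-209585} = \left(-11 - 5096 + 28 i \sqrt{13}\right) \left(- \frac{1}{209585}\right) = \left(-5107 + 28 i \sqrt{13}\right) \left(- \frac{1}{209585}\right) = \frac{5107}{209585} - \frac{28 i \sqrt{13}}{209585}$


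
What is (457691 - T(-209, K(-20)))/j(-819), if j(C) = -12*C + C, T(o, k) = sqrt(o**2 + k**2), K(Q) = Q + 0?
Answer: 35207/693 - sqrt(44081)/9009 ≈ 50.780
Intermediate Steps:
K(Q) = Q
T(o, k) = sqrt(k**2 + o**2)
j(C) = -11*C
(457691 - T(-209, K(-20)))/j(-819) = (457691 - sqrt((-20)**2 + (-209)**2))/((-11*(-819))) = (457691 - sqrt(400 + 43681))/9009 = (457691 - sqrt(44081))*(1/9009) = 35207/693 - sqrt(44081)/9009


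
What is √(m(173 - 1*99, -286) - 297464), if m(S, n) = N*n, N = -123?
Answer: I*√262286 ≈ 512.14*I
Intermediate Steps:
m(S, n) = -123*n
√(m(173 - 1*99, -286) - 297464) = √(-123*(-286) - 297464) = √(35178 - 297464) = √(-262286) = I*√262286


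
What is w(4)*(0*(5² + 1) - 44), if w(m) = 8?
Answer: -352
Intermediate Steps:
w(4)*(0*(5² + 1) - 44) = 8*(0*(5² + 1) - 44) = 8*(0*(25 + 1) - 44) = 8*(0*26 - 44) = 8*(0 - 44) = 8*(-44) = -352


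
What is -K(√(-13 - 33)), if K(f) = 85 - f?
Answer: -85 + I*√46 ≈ -85.0 + 6.7823*I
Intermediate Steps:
-K(√(-13 - 33)) = -(85 - √(-13 - 33)) = -(85 - √(-46)) = -(85 - I*√46) = -85 + I*√46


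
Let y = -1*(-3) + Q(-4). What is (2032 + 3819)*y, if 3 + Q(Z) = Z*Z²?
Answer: -374464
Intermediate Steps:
Q(Z) = -3 + Z³ (Q(Z) = -3 + Z*Z² = -3 + Z³)
y = -64 (y = -1*(-3) + (-3 + (-4)³) = 3 + (-3 - 64) = 3 - 67 = -64)
(2032 + 3819)*y = (2032 + 3819)*(-64) = 5851*(-64) = -374464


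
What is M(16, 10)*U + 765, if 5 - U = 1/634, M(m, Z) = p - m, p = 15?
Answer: 481841/634 ≈ 760.00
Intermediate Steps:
M(m, Z) = 15 - m
U = 3169/634 (U = 5 - 1/634 = 3169/634 ≈ 4.9984)
M(16, 10)*U + 765 = (15 - 1*16)*(3169/634) + 765 = (15 - 16)*(3169/634) + 765 = -1*3169/634 + 765 = -3169/634 + 765 = 481841/634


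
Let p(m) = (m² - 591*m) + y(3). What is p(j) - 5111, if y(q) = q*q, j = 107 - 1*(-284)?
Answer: -83302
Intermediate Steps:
j = 391 (j = 107 + 284 = 391)
y(q) = q²
p(m) = 9 + m² - 591*m (p(m) = (m² - 591*m) + 3² = (m² - 591*m) + 9 = 9 + m² - 591*m)
p(j) - 5111 = (9 + 391² - 591*391) - 5111 = (9 + 152881 - 231081) - 5111 = -78191 - 5111 = -83302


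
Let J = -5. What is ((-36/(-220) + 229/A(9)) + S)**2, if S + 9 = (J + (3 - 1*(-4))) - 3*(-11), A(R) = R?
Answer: 652598116/245025 ≈ 2663.4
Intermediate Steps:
S = 26 (S = -9 + ((-5 + (3 - 1*(-4))) - 3*(-11)) = -9 + ((-5 + (3 + 4)) + 33) = -9 + ((-5 + 7) + 33) = -9 + (2 + 33) = -9 + 35 = 26)
((-36/(-220) + 229/A(9)) + S)**2 = ((-36/(-220) + 229/9) + 26)**2 = ((-36*(-1/220) + 229*(1/9)) + 26)**2 = ((9/55 + 229/9) + 26)**2 = (12676/495 + 26)**2 = (25546/495)**2 = 652598116/245025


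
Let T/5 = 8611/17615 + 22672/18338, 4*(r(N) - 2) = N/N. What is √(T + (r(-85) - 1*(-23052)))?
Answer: 5*√3850371880490400941/64604774 ≈ 151.86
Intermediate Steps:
r(N) = 9/4 (r(N) = 2 + (N/N)/4 = 2 + (¼)*1 = 2 + ¼ = 9/4)
T = 278637899/32302387 (T = 5*(8611/17615 + 22672/18338) = 5*(8611*(1/17615) + 22672*(1/18338)) = 5*(8611/17615 + 11336/9169) = 5*(278637899/161511935) = 278637899/32302387 ≈ 8.6259)
√(T + (r(-85) - 1*(-23052))) = √(278637899/32302387 + (9/4 - 1*(-23052))) = √(278637899/32302387 + (9/4 + 23052)) = √(278637899/32302387 + 92217/4) = √(2979943773575/129209548) = 5*√3850371880490400941/64604774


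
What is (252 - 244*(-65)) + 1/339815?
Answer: 5475099281/339815 ≈ 16112.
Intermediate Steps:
(252 - 244*(-65)) + 1/339815 = (252 + 15860) + 1/339815 = 16112 + 1/339815 = 5475099281/339815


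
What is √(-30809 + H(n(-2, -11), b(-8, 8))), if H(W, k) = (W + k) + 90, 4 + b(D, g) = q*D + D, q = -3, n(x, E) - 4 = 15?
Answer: 4*I*√1918 ≈ 175.18*I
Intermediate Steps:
n(x, E) = 19 (n(x, E) = 4 + 15 = 19)
b(D, g) = -4 - 2*D (b(D, g) = -4 + (-3*D + D) = -4 - 2*D)
H(W, k) = 90 + W + k
√(-30809 + H(n(-2, -11), b(-8, 8))) = √(-30809 + (90 + 19 + (-4 - 2*(-8)))) = √(-30809 + (90 + 19 + (-4 + 16))) = √(-30809 + (90 + 19 + 12)) = √(-30809 + 121) = √(-30688) = 4*I*√1918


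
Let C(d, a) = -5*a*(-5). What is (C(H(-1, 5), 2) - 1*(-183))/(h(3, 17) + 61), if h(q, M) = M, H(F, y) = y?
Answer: 233/78 ≈ 2.9872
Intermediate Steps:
C(d, a) = 25*a
(C(H(-1, 5), 2) - 1*(-183))/(h(3, 17) + 61) = (25*2 - 1*(-183))/(17 + 61) = (50 + 183)/78 = 233*(1/78) = 233/78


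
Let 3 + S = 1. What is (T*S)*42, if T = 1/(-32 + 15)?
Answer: 84/17 ≈ 4.9412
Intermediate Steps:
S = -2 (S = -3 + 1 = -2)
T = -1/17 (T = 1/(-17) = -1/17 ≈ -0.058824)
(T*S)*42 = -1/17*(-2)*42 = (2/17)*42 = 84/17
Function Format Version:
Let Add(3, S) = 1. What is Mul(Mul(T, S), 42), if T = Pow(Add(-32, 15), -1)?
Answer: Rational(84, 17) ≈ 4.9412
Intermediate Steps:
S = -2 (S = Add(-3, 1) = -2)
T = Rational(-1, 17) (T = Pow(-17, -1) = Rational(-1, 17) ≈ -0.058824)
Mul(Mul(T, S), 42) = Mul(Mul(Rational(-1, 17), -2), 42) = Mul(Rational(2, 17), 42) = Rational(84, 17)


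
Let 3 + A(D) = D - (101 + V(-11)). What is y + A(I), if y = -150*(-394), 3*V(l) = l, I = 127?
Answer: 177380/3 ≈ 59127.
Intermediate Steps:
V(l) = l/3
y = 59100
A(D) = -301/3 + D (A(D) = -3 + (D - (101 + (⅓)*(-11))) = -3 + (D - (101 - 11/3)) = -3 + (D - 1*292/3) = -3 + (D - 292/3) = -3 + (-292/3 + D) = -301/3 + D)
y + A(I) = 59100 + (-301/3 + 127) = 59100 + 80/3 = 177380/3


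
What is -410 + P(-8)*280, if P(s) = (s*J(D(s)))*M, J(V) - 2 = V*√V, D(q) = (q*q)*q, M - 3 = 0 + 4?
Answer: -31770 + 128450560*I*√2 ≈ -31770.0 + 1.8166e+8*I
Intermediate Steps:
M = 7 (M = 3 + (0 + 4) = 3 + 4 = 7)
D(q) = q³ (D(q) = q²*q = q³)
J(V) = 2 + V^(3/2) (J(V) = 2 + V*√V = 2 + V^(3/2))
P(s) = 7*s*(2 + (s³)^(3/2)) (P(s) = (s*(2 + (s³)^(3/2)))*7 = 7*s*(2 + (s³)^(3/2)))
-410 + P(-8)*280 = -410 + (7*(-8)*(2 + ((-8)³)^(3/2)))*280 = -410 + (7*(-8)*(2 + (-512)^(3/2)))*280 = -410 + (7*(-8)*(2 - 8192*I*√2))*280 = -410 + (-112 + 458752*I*√2)*280 = -410 + (-31360 + 128450560*I*√2) = -31770 + 128450560*I*√2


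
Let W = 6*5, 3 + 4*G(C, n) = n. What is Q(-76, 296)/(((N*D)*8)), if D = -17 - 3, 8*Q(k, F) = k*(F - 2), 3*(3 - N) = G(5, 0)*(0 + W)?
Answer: 133/80 ≈ 1.6625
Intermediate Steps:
G(C, n) = -3/4 + n/4
W = 30
N = 21/2 (N = 3 - (-3/4 + (1/4)*0)*(0 + 30)/3 = 3 - (-3/4 + 0)*30/3 = 3 - (-1)*30/4 = 3 - 1/3*(-45/2) = 3 + 15/2 = 21/2 ≈ 10.500)
Q(k, F) = k*(-2 + F)/8 (Q(k, F) = (k*(F - 2))/8 = (k*(-2 + F))/8 = k*(-2 + F)/8)
D = -20
Q(-76, 296)/(((N*D)*8)) = ((1/8)*(-76)*(-2 + 296))/((((21/2)*(-20))*8)) = ((1/8)*(-76)*294)/((-210*8)) = -2793/(-1680) = -2793*(-1/1680) = 133/80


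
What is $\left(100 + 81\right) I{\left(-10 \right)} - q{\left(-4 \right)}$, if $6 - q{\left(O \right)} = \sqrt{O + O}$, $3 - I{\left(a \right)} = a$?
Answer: $2347 + 2 i \sqrt{2} \approx 2347.0 + 2.8284 i$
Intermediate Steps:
$I{\left(a \right)} = 3 - a$
$q{\left(O \right)} = 6 - \sqrt{2} \sqrt{O}$ ($q{\left(O \right)} = 6 - \sqrt{O + O} = 6 - \sqrt{2 O} = 6 - \sqrt{2} \sqrt{O}$)
$\left(100 + 81\right) I{\left(-10 \right)} - q{\left(-4 \right)} = \left(100 + 81\right) \left(3 - -10\right) - \left(6 - \sqrt{2} \sqrt{-4}\right) = 181 \left(3 + 10\right) - \left(6 - \sqrt{2} \cdot 2 i\right) = 181 \cdot 13 - \left(6 - 2 i \sqrt{2}\right) = 2353 - \left(6 - 2 i \sqrt{2}\right) = 2347 + 2 i \sqrt{2}$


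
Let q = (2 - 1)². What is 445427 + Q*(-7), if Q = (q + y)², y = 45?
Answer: 430615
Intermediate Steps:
q = 1 (q = 1² = 1)
Q = 2116 (Q = (1 + 45)² = 46² = 2116)
445427 + Q*(-7) = 445427 + 2116*(-7) = 445427 - 14812 = 430615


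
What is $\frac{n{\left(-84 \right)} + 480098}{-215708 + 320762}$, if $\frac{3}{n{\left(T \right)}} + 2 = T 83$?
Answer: $\frac{3348203449}{732646596} \approx 4.57$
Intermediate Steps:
$n{\left(T \right)} = \frac{3}{-2 + 83 T}$ ($n{\left(T \right)} = \frac{3}{-2 + T 83} = \frac{3}{-2 + 83 T}$)
$\frac{n{\left(-84 \right)} + 480098}{-215708 + 320762} = \frac{\frac{3}{-2 + 83 \left(-84\right)} + 480098}{-215708 + 320762} = \frac{\frac{3}{-2 - 6972} + 480098}{105054} = \left(\frac{3}{-6974} + 480098\right) \frac{1}{105054} = \left(3 \left(- \frac{1}{6974}\right) + 480098\right) \frac{1}{105054} = \left(- \frac{3}{6974} + 480098\right) \frac{1}{105054} = \frac{3348203449}{6974} \cdot \frac{1}{105054} = \frac{3348203449}{732646596}$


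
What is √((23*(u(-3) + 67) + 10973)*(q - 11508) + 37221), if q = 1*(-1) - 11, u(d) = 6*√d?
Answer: √(-144124059 - 1589760*I*√3) ≈ 114.7 - 12006.0*I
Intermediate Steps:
q = -12 (q = -1 - 11 = -12)
√((23*(u(-3) + 67) + 10973)*(q - 11508) + 37221) = √((23*(6*√(-3) + 67) + 10973)*(-12 - 11508) + 37221) = √((23*(6*(I*√3) + 67) + 10973)*(-11520) + 37221) = √((23*(6*I*√3 + 67) + 10973)*(-11520) + 37221) = √((23*(67 + 6*I*√3) + 10973)*(-11520) + 37221) = √(((1541 + 138*I*√3) + 10973)*(-11520) + 37221) = √((12514 + 138*I*√3)*(-11520) + 37221) = √((-144161280 - 1589760*I*√3) + 37221) = √(-144124059 - 1589760*I*√3)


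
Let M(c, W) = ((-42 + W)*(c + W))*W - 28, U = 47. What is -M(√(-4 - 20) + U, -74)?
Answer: 231796 - 17168*I*√6 ≈ 2.318e+5 - 42053.0*I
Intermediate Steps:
M(c, W) = -28 + W*(-42 + W)*(W + c) (M(c, W) = ((-42 + W)*(W + c))*W - 28 = W*(-42 + W)*(W + c) - 28 = -28 + W*(-42 + W)*(W + c))
-M(√(-4 - 20) + U, -74) = -(-28 + (-74)³ - 42*(-74)² + (√(-4 - 20) + 47)*(-74)² - 42*(-74)*(√(-4 - 20) + 47)) = -(-28 - 405224 - 42*5476 + (√(-24) + 47)*5476 - 42*(-74)*(√(-24) + 47)) = -(-28 - 405224 - 229992 + (2*I*√6 + 47)*5476 - 42*(-74)*(2*I*√6 + 47)) = -(-28 - 405224 - 229992 + (47 + 2*I*√6)*5476 - 42*(-74)*(47 + 2*I*√6)) = -(-28 - 405224 - 229992 + (257372 + 10952*I*√6) + (146076 + 6216*I*√6)) = -(-231796 + 17168*I*√6) = 231796 - 17168*I*√6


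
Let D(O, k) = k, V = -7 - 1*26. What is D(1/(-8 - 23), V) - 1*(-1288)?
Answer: 1255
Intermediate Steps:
V = -33 (V = -7 - 26 = -33)
D(1/(-8 - 23), V) - 1*(-1288) = -33 - 1*(-1288) = -33 + 1288 = 1255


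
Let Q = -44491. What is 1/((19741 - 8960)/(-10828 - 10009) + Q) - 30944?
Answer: -28687246302949/927069748 ≈ -30944.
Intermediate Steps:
1/((19741 - 8960)/(-10828 - 10009) + Q) - 30944 = 1/((19741 - 8960)/(-10828 - 10009) - 44491) - 30944 = 1/(10781/(-20837) - 44491) - 30944 = 1/(10781*(-1/20837) - 44491) - 30944 = 1/(-10781/20837 - 44491) - 30944 = 1/(-927069748/20837) - 30944 = -20837/927069748 - 30944 = -28687246302949/927069748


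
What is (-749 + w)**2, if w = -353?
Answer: 1214404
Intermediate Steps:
(-749 + w)**2 = (-749 - 353)**2 = (-1102)**2 = 1214404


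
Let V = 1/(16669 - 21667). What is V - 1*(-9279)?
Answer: 46376441/4998 ≈ 9279.0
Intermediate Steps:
V = -1/4998 (V = 1/(-4998) = -1/4998 ≈ -0.00020008)
V - 1*(-9279) = -1/4998 - 1*(-9279) = -1/4998 + 9279 = 46376441/4998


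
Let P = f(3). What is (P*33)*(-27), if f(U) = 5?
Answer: -4455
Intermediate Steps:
P = 5
(P*33)*(-27) = (5*33)*(-27) = 165*(-27) = -4455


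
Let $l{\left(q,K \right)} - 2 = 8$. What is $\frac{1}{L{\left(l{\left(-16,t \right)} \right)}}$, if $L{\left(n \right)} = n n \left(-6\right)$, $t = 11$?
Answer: $- \frac{1}{600} \approx -0.0016667$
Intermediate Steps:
$l{\left(q,K \right)} = 10$ ($l{\left(q,K \right)} = 2 + 8 = 10$)
$L{\left(n \right)} = - 6 n^{2}$ ($L{\left(n \right)} = n^{2} \left(-6\right) = - 6 n^{2}$)
$\frac{1}{L{\left(l{\left(-16,t \right)} \right)}} = \frac{1}{\left(-6\right) 10^{2}} = \frac{1}{\left(-6\right) 100} = \frac{1}{-600} = - \frac{1}{600}$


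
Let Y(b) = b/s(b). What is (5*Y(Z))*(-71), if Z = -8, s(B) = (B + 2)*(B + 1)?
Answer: 1420/21 ≈ 67.619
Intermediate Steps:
s(B) = (1 + B)*(2 + B) (s(B) = (2 + B)*(1 + B) = (1 + B)*(2 + B))
Y(b) = b/(2 + b**2 + 3*b)
(5*Y(Z))*(-71) = (5*(-8/(2 + (-8)**2 + 3*(-8))))*(-71) = (5*(-8/(2 + 64 - 24)))*(-71) = (5*(-8/42))*(-71) = (5*(-8*1/42))*(-71) = (5*(-4/21))*(-71) = -20/21*(-71) = 1420/21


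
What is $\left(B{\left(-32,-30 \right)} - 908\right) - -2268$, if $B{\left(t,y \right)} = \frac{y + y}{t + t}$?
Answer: $\frac{21775}{16} \approx 1360.9$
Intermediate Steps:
$B{\left(t,y \right)} = \frac{y}{t}$ ($B{\left(t,y \right)} = \frac{2 y}{2 t} = 2 y \frac{1}{2 t} = \frac{y}{t}$)
$\left(B{\left(-32,-30 \right)} - 908\right) - -2268 = \left(- \frac{30}{-32} - 908\right) - -2268 = \left(\left(-30\right) \left(- \frac{1}{32}\right) - 908\right) + 2268 = \left(\frac{15}{16} - 908\right) + 2268 = - \frac{14513}{16} + 2268 = \frac{21775}{16}$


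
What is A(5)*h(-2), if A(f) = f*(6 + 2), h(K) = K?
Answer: -80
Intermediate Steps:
A(f) = 8*f (A(f) = f*8 = 8*f)
A(5)*h(-2) = (8*5)*(-2) = 40*(-2) = -80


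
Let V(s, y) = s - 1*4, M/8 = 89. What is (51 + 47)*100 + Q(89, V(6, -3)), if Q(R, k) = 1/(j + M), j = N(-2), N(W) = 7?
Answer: 7046201/719 ≈ 9800.0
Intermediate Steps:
M = 712 (M = 8*89 = 712)
j = 7
V(s, y) = -4 + s (V(s, y) = s - 4 = -4 + s)
Q(R, k) = 1/719 (Q(R, k) = 1/(7 + 712) = 1/719)
(51 + 47)*100 + Q(89, V(6, -3)) = (51 + 47)*100 + 1/719 = 98*100 + 1/719 = 9800 + 1/719 = 7046201/719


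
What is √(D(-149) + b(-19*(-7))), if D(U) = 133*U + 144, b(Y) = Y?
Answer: 2*I*√4885 ≈ 139.79*I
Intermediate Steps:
D(U) = 144 + 133*U
√(D(-149) + b(-19*(-7))) = √((144 + 133*(-149)) - 19*(-7)) = √((144 - 19817) + 133) = √(-19673 + 133) = √(-19540) = 2*I*√4885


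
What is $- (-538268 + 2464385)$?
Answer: $-1926117$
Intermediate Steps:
$- (-538268 + 2464385) = \left(-1\right) 1926117 = -1926117$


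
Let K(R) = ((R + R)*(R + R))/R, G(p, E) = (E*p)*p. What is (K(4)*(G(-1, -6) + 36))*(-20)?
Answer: -9600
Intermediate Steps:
G(p, E) = E*p²
K(R) = 4*R (K(R) = ((2*R)*(2*R))/R = (4*R²)/R = 4*R)
(K(4)*(G(-1, -6) + 36))*(-20) = ((4*4)*(-6*(-1)² + 36))*(-20) = (16*(-6*1 + 36))*(-20) = (16*(-6 + 36))*(-20) = (16*30)*(-20) = 480*(-20) = -9600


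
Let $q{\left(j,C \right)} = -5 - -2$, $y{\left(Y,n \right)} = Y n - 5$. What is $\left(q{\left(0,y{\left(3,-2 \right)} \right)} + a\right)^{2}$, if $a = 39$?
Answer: $1296$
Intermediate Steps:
$y{\left(Y,n \right)} = -5 + Y n$
$q{\left(j,C \right)} = -3$ ($q{\left(j,C \right)} = -5 + 2 = -3$)
$\left(q{\left(0,y{\left(3,-2 \right)} \right)} + a\right)^{2} = \left(-3 + 39\right)^{2} = 36^{2} = 1296$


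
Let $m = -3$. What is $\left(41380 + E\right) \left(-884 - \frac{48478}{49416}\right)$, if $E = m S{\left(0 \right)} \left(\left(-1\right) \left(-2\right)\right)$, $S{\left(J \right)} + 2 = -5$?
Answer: $- \frac{452869024921}{12354} \approx -3.6658 \cdot 10^{7}$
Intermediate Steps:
$S{\left(J \right)} = -7$ ($S{\left(J \right)} = -2 - 5 = -7$)
$E = 42$ ($E = \left(-3\right) \left(-7\right) \left(\left(-1\right) \left(-2\right)\right) = 21 \cdot 2 = 42$)
$\left(41380 + E\right) \left(-884 - \frac{48478}{49416}\right) = \left(41380 + 42\right) \left(-884 - \frac{48478}{49416}\right) = 41422 \left(-884 - \frac{24239}{24708}\right) = 41422 \left(- \frac{21866111}{24708}\right) = - \frac{452869024921}{12354}$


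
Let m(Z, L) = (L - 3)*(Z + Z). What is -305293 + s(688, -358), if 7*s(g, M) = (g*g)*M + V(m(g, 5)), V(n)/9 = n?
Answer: -171569435/7 ≈ -2.4510e+7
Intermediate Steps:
m(Z, L) = 2*Z*(-3 + L) (m(Z, L) = (-3 + L)*(2*Z) = 2*Z*(-3 + L))
V(n) = 9*n
s(g, M) = 36*g/7 + M*g**2/7 (s(g, M) = ((g*g)*M + 9*(2*g*(-3 + 5)))/7 = (g**2*M + 9*(2*g*2))/7 = (M*g**2 + 9*(4*g))/7 = (M*g**2 + 36*g)/7 = (36*g + M*g**2)/7 = 36*g/7 + M*g**2/7)
-305293 + s(688, -358) = -305293 + (1/7)*688*(36 - 358*688) = -305293 + (1/7)*688*(36 - 246304) = -305293 + (1/7)*688*(-246268) = -305293 - 169432384/7 = -171569435/7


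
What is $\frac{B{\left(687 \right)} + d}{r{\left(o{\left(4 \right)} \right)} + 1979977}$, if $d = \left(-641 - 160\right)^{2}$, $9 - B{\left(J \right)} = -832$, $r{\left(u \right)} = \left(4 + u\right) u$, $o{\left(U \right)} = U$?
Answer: $\frac{642442}{1980009} \approx 0.32446$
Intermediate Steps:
$r{\left(u \right)} = u \left(4 + u\right)$
$B{\left(J \right)} = 841$ ($B{\left(J \right)} = 9 - -832 = 9 + 832 = 841$)
$d = 641601$ ($d = \left(-801\right)^{2} = 641601$)
$\frac{B{\left(687 \right)} + d}{r{\left(o{\left(4 \right)} \right)} + 1979977} = \frac{841 + 641601}{4 \left(4 + 4\right) + 1979977} = \frac{642442}{4 \cdot 8 + 1979977} = \frac{642442}{32 + 1979977} = \frac{642442}{1980009}$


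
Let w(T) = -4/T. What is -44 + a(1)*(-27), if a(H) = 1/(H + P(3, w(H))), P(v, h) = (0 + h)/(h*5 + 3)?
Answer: -461/7 ≈ -65.857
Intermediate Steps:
P(v, h) = h/(3 + 5*h) (P(v, h) = h/(5*h + 3) = h/(3 + 5*h))
a(H) = 1/(H - 4/(H*(3 - 20/H))) (a(H) = 1/(H + (-4/H)/(3 + 5*(-4/H))) = 1/(H + (-4/H)/(3 - 20/H)) = 1/(H - 4/(H*(3 - 20/H))))
-44 + a(1)*(-27) = -44 + ((-20 + 3*1)/(-4 + 1*(-20 + 3*1)))*(-27) = -44 + ((-20 + 3)/(-4 + 1*(-20 + 3)))*(-27) = -44 + (-17/(-4 + 1*(-17)))*(-27) = -44 + (-17/(-4 - 17))*(-27) = -44 + (-17/(-21))*(-27) = -44 - 1/21*(-17)*(-27) = -44 + (17/21)*(-27) = -44 - 153/7 = -461/7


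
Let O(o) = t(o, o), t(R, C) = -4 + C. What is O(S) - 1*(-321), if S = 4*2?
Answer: 325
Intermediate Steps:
S = 8
O(o) = -4 + o
O(S) - 1*(-321) = (-4 + 8) - 1*(-321) = 4 + 321 = 325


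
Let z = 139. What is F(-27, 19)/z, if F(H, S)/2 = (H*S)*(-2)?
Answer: 2052/139 ≈ 14.763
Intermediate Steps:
F(H, S) = -4*H*S (F(H, S) = 2*((H*S)*(-2)) = 2*(-2*H*S) = -4*H*S)
F(-27, 19)/z = -4*(-27)*19/139 = 2052*(1/139) = 2052/139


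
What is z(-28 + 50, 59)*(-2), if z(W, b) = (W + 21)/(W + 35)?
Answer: -86/57 ≈ -1.5088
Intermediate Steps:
z(W, b) = (21 + W)/(35 + W)
z(-28 + 50, 59)*(-2) = ((21 + (-28 + 50))/(35 + (-28 + 50)))*(-2) = ((21 + 22)/(35 + 22))*(-2) = (43/57)*(-2) = -86/57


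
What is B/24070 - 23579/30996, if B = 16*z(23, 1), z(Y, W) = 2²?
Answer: -282781393/373036860 ≈ -0.75805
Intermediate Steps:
z(Y, W) = 4
B = 64 (B = 16*4 = 64)
B/24070 - 23579/30996 = 64/24070 - 23579/30996 = 64*(1/24070) - 23579*1/30996 = 32/12035 - 23579/30996 = -282781393/373036860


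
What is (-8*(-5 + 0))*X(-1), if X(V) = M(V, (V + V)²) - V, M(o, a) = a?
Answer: 200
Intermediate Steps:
X(V) = -V + 4*V² (X(V) = (V + V)² - V = (2*V)² - V = 4*V² - V = -V + 4*V²)
(-8*(-5 + 0))*X(-1) = (-8*(-5 + 0))*(-(-1 + 4*(-1))) = (-8*(-5))*(-(-1 - 4)) = 40*(-1*(-5)) = 40*5 = 200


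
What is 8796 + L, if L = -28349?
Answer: -19553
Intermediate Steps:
8796 + L = 8796 - 28349 = -19553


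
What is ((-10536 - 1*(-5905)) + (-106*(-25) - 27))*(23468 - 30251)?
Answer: 13620264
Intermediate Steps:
((-10536 - 1*(-5905)) + (-106*(-25) - 27))*(23468 - 30251) = ((-10536 + 5905) + (2650 - 27))*(-6783) = (-4631 + 2623)*(-6783) = -2008*(-6783) = 13620264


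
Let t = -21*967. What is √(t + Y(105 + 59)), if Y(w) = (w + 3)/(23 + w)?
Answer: I*√710084254/187 ≈ 142.5*I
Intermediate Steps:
t = -20307
Y(w) = (3 + w)/(23 + w)
√(t + Y(105 + 59)) = √(-20307 + (3 + (105 + 59))/(23 + (105 + 59))) = √(-20307 + (3 + 164)/(23 + 164)) = √(-20307 + 167/187) = √(-3797242/187) = I*√710084254/187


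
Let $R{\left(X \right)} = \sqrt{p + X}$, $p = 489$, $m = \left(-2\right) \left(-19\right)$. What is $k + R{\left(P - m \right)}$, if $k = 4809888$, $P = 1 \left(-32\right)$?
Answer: $4809888 + \sqrt{419} \approx 4.8099 \cdot 10^{6}$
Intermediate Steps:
$m = 38$
$P = -32$
$R{\left(X \right)} = \sqrt{489 + X}$
$k + R{\left(P - m \right)} = 4809888 + \sqrt{489 - 70} = 4809888 + \sqrt{419}$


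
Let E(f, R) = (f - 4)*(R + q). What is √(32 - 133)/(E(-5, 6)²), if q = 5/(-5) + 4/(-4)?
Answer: I*√101/1296 ≈ 0.0077545*I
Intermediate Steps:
q = -2 (q = 5*(-⅕) + 4*(-¼) = -1 - 1 = -2)
E(f, R) = (-4 + f)*(-2 + R) (E(f, R) = (f - 4)*(R - 2) = (-4 + f)*(-2 + R))
√(32 - 133)/(E(-5, 6)²) = √(32 - 133)/((8 - 4*6 - 2*(-5) + 6*(-5))²) = √(-101)/((8 - 24 + 10 - 30)²) = (I*√101)/((-36)²) = (I*√101)/1296 = (I*√101)*(1/1296) = I*√101/1296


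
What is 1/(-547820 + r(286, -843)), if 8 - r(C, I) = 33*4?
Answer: -1/547944 ≈ -1.8250e-6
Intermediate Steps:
r(C, I) = -124 (r(C, I) = 8 - 33*4 = 8 - 1*132 = 8 - 132 = -124)
1/(-547820 + r(286, -843)) = 1/(-547820 - 124) = 1/(-547944) = -1/547944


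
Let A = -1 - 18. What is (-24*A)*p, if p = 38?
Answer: 17328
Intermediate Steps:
A = -19
(-24*A)*p = -24*(-19)*38 = 456*38 = 17328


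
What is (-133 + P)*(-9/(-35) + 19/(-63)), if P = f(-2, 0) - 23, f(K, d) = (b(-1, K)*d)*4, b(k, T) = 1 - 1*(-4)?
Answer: 104/15 ≈ 6.9333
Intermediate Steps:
b(k, T) = 5 (b(k, T) = 1 + 4 = 5)
f(K, d) = 20*d (f(K, d) = (5*d)*4 = 20*d)
P = -23 (P = 20*0 - 23 = 0 - 23 = -23)
(-133 + P)*(-9/(-35) + 19/(-63)) = (-133 - 23)*(-9/(-35) + 19/(-63)) = -156*(-9*(-1/35) + 19*(-1/63)) = -156*(9/35 - 19/63) = -156*(-2/45) = 104/15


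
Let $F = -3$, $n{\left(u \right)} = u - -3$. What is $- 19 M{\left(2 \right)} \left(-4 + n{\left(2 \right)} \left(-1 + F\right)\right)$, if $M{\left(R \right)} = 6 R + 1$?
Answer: $5928$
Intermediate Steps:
$n{\left(u \right)} = 3 + u$ ($n{\left(u \right)} = u + 3 = 3 + u$)
$M{\left(R \right)} = 1 + 6 R$
$- 19 M{\left(2 \right)} \left(-4 + n{\left(2 \right)} \left(-1 + F\right)\right) = - 19 \left(1 + 6 \cdot 2\right) \left(-4 + \left(3 + 2\right) \left(-1 - 3\right)\right) = - 19 \left(1 + 12\right) \left(-4 + 5 \left(-4\right)\right) = \left(-19\right) 13 \left(-4 - 20\right) = \left(-247\right) \left(-24\right) = 5928$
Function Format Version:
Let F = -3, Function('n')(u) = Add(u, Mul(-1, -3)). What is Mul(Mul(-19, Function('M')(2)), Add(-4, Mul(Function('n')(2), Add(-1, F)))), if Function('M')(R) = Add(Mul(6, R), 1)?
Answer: 5928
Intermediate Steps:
Function('n')(u) = Add(3, u) (Function('n')(u) = Add(u, 3) = Add(3, u))
Function('M')(R) = Add(1, Mul(6, R))
Mul(Mul(-19, Function('M')(2)), Add(-4, Mul(Function('n')(2), Add(-1, F)))) = Mul(Mul(-19, Add(1, Mul(6, 2))), Add(-4, Mul(Add(3, 2), Add(-1, -3)))) = Mul(Mul(-19, Add(1, 12)), Add(-4, Mul(5, -4))) = Mul(Mul(-19, 13), Add(-4, -20)) = Mul(-247, -24) = 5928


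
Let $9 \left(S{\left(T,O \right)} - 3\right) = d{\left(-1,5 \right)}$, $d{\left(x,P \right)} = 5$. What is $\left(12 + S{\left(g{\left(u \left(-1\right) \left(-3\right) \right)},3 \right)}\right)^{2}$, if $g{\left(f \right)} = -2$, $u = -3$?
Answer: $\frac{19600}{81} \approx 241.98$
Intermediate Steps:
$S{\left(T,O \right)} = \frac{32}{9}$ ($S{\left(T,O \right)} = 3 + \frac{1}{9} \cdot 5 = 3 + \frac{5}{9} = \frac{32}{9}$)
$\left(12 + S{\left(g{\left(u \left(-1\right) \left(-3\right) \right)},3 \right)}\right)^{2} = \left(12 + \frac{32}{9}\right)^{2} = \left(\frac{140}{9}\right)^{2} = \frac{19600}{81}$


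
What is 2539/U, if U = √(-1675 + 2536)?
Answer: 2539*√861/861 ≈ 86.529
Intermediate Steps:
U = √861 ≈ 29.343
2539/U = 2539/(√861) = 2539*(√861/861) = 2539*√861/861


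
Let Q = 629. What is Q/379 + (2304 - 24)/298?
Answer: 525781/56471 ≈ 9.3106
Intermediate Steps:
Q/379 + (2304 - 24)/298 = 629/379 + (2304 - 24)/298 = 629*(1/379) + 2280*(1/298) = 629/379 + 1140/149 = 525781/56471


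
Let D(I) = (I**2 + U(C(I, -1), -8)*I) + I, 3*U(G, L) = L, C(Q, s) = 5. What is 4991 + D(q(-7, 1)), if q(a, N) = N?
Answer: 14971/3 ≈ 4990.3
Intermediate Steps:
U(G, L) = L/3
D(I) = I**2 - 5*I/3 (D(I) = (I**2 + ((1/3)*(-8))*I) + I = (I**2 - 8*I/3) + I = I**2 - 5*I/3)
4991 + D(q(-7, 1)) = 4991 + (1/3)*1*(-5 + 3*1) = 4991 + (1/3)*1*(-5 + 3) = 4991 + (1/3)*1*(-2) = 4991 - 2/3 = 14971/3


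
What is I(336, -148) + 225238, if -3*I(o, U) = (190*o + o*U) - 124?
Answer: 661726/3 ≈ 2.2058e+5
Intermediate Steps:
I(o, U) = 124/3 - 190*o/3 - U*o/3 (I(o, U) = -((190*o + o*U) - 124)/3 = -((190*o + U*o) - 124)/3 = -(-124 + 190*o + U*o)/3 = 124/3 - 190*o/3 - U*o/3)
I(336, -148) + 225238 = (124/3 - 190/3*336 - 1/3*(-148)*336) + 225238 = (124/3 - 21280 + 16576) + 225238 = -13988/3 + 225238 = 661726/3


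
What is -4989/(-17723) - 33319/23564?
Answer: -472951841/417624772 ≈ -1.1325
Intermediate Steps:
-4989/(-17723) - 33319/23564 = -4989*(-1/17723) - 33319*1/23564 = 4989/17723 - 33319/23564 = -472951841/417624772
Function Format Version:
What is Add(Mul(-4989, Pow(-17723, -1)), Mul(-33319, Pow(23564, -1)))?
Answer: Rational(-472951841, 417624772) ≈ -1.1325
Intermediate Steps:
Add(Mul(-4989, Pow(-17723, -1)), Mul(-33319, Pow(23564, -1))) = Add(Mul(-4989, Rational(-1, 17723)), Mul(-33319, Rational(1, 23564))) = Add(Rational(4989, 17723), Rational(-33319, 23564)) = Rational(-472951841, 417624772)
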